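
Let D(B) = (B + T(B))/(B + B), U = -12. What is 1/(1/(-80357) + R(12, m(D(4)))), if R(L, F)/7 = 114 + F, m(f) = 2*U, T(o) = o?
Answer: 80357/50624909 ≈ 0.0015873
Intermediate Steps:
D(B) = 1 (D(B) = (B + B)/(B + B) = (2*B)/((2*B)) = (2*B)*(1/(2*B)) = 1)
m(f) = -24 (m(f) = 2*(-12) = -24)
R(L, F) = 798 + 7*F (R(L, F) = 7*(114 + F) = 798 + 7*F)
1/(1/(-80357) + R(12, m(D(4)))) = 1/(1/(-80357) + (798 + 7*(-24))) = 1/(-1/80357 + (798 - 168)) = 1/(-1/80357 + 630) = 1/(50624909/80357) = 80357/50624909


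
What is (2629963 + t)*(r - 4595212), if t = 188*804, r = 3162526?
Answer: -3984464524890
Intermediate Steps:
t = 151152
(2629963 + t)*(r - 4595212) = (2629963 + 151152)*(3162526 - 4595212) = 2781115*(-1432686) = -3984464524890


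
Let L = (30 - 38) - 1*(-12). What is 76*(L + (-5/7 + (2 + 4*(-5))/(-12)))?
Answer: 2546/7 ≈ 363.71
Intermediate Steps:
L = 4 (L = -8 + 12 = 4)
76*(L + (-5/7 + (2 + 4*(-5))/(-12))) = 76*(4 + (-5/7 + (2 + 4*(-5))/(-12))) = 76*(4 + (-5*⅐ + (2 - 20)*(-1/12))) = 76*(4 + (-5/7 - 18*(-1/12))) = 76*(4 + (-5/7 + 3/2)) = 76*(4 + 11/14) = 76*(67/14) = 2546/7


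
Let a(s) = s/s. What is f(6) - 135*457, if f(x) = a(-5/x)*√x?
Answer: -61695 + √6 ≈ -61693.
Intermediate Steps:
a(s) = 1
f(x) = √x (f(x) = 1*√x = √x)
f(6) - 135*457 = √6 - 135*457 = √6 - 61695 = -61695 + √6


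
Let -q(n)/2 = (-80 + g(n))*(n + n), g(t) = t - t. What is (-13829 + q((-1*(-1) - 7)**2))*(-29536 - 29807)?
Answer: 137022987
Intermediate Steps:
g(t) = 0
q(n) = 320*n (q(n) = -2*(-80 + 0)*(n + n) = -(-160)*2*n = -(-320)*n = 320*n)
(-13829 + q((-1*(-1) - 7)**2))*(-29536 - 29807) = (-13829 + 320*(-1*(-1) - 7)**2)*(-29536 - 29807) = (-13829 + 320*(1 - 7)**2)*(-59343) = (-13829 + 320*(-6)**2)*(-59343) = (-13829 + 320*36)*(-59343) = (-13829 + 11520)*(-59343) = -2309*(-59343) = 137022987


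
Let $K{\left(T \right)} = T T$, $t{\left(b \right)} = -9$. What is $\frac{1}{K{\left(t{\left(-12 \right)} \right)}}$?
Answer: $\frac{1}{81} \approx 0.012346$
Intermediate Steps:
$K{\left(T \right)} = T^{2}$
$\frac{1}{K{\left(t{\left(-12 \right)} \right)}} = \frac{1}{\left(-9\right)^{2}} = \frac{1}{81}$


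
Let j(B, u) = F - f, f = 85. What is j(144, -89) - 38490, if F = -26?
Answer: -38601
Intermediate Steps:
j(B, u) = -111 (j(B, u) = -26 - 1*85 = -26 - 85 = -111)
j(144, -89) - 38490 = -111 - 38490 = -38601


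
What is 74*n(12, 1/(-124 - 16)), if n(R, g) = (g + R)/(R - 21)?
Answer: -62123/630 ≈ -98.608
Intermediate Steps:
n(R, g) = (R + g)/(-21 + R)
74*n(12, 1/(-124 - 16)) = 74*((12 + 1/(-124 - 16))/(-21 + 12)) = 74*((12 + 1/(-140))/(-9)) = 74*(-(12 - 1/140)/9) = 74*(-⅑*1679/140) = 74*(-1679/1260) = -62123/630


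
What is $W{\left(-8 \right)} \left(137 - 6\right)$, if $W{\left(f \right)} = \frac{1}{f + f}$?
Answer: $- \frac{131}{16} \approx -8.1875$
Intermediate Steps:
$W{\left(f \right)} = \frac{1}{2 f}$
$W{\left(-8 \right)} \left(137 - 6\right) = \frac{1}{2 \left(-8\right)} \left(137 - 6\right) = \frac{1}{2} \left(- \frac{1}{8}\right) 131 = \left(- \frac{1}{16}\right) 131 = - \frac{131}{16}$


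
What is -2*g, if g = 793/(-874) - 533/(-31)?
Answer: -441259/13547 ≈ -32.572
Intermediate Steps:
g = 441259/27094 (g = 793*(-1/874) - 533*(-1/31) = -793/874 + 533/31 = 441259/27094 ≈ 16.286)
-2*g = -2*441259/27094 = -441259/13547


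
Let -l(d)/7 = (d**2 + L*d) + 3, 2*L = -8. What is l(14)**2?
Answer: 1002001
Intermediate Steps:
L = -4 (L = (1/2)*(-8) = -4)
l(d) = -21 - 7*d**2 + 28*d (l(d) = -7*((d**2 - 4*d) + 3) = -7*(3 + d**2 - 4*d) = -21 - 7*d**2 + 28*d)
l(14)**2 = (-21 - 7*14**2 + 28*14)**2 = (-21 - 7*196 + 392)**2 = (-21 - 1372 + 392)**2 = (-1001)**2 = 1002001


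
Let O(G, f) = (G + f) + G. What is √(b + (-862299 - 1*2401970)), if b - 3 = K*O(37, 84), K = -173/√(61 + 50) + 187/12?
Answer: √(-160754740122 - 12136296*√111)/222 ≈ 1806.8*I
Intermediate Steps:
O(G, f) = f + 2*G
K = 187/12 - 173*√111/111 (K = -173*√111/111 + 187*(1/12) = -173*√111/111 + 187/12 = 187/12 - 173*√111/111 ≈ -0.83710)
b = 14791/6 - 27334*√111/111 (b = 3 + (187/12 - 173*√111/111)*(84 + 2*37) = 3 + (187/12 - 173*√111/111)*(84 + 74) = 3 + (187/12 - 173*√111/111)*158 = 3 + (14773/6 - 27334*√111/111) = 14791/6 - 27334*√111/111 ≈ -129.26)
√(b + (-862299 - 1*2401970)) = √((14791/6 - 27334*√111/111) + (-862299 - 1*2401970)) = √((14791/6 - 27334*√111/111) + (-862299 - 2401970)) = √((14791/6 - 27334*√111/111) - 3264269) = √(-19570823/6 - 27334*√111/111)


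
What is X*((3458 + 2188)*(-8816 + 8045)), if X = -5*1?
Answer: 21765330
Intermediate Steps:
X = -5
X*((3458 + 2188)*(-8816 + 8045)) = -5*(3458 + 2188)*(-8816 + 8045) = -28230*(-771) = -5*(-4353066) = 21765330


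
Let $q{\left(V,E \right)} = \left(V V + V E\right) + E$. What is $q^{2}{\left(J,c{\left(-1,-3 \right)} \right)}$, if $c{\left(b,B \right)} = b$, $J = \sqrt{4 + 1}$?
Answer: $\left(-4 + \sqrt{5}\right)^{2} \approx 3.1115$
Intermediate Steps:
$J = \sqrt{5} \approx 2.2361$
$q{\left(V,E \right)} = E + V^{2} + E V$ ($q{\left(V,E \right)} = \left(V^{2} + E V\right) + E = E + V^{2} + E V$)
$q^{2}{\left(J,c{\left(-1,-3 \right)} \right)} = \left(-1 + \left(\sqrt{5}\right)^{2} - \sqrt{5}\right)^{2} = \left(-1 + 5 - \sqrt{5}\right)^{2} = \left(4 - \sqrt{5}\right)^{2}$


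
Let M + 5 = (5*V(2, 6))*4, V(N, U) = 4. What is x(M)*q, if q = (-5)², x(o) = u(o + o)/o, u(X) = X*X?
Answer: 7500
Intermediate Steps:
M = 75 (M = -5 + (5*4)*4 = -5 + 20*4 = -5 + 80 = 75)
u(X) = X²
x(o) = 4*o (x(o) = (o + o)²/o = (2*o)²/o = (4*o²)/o = 4*o)
q = 25
x(M)*q = (4*75)*25 = 300*25 = 7500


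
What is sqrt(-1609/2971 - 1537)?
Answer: 2*I*sqrt(3392908739)/2971 ≈ 39.211*I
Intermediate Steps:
sqrt(-1609/2971 - 1537) = sqrt(-4568036/2971) = 2*I*sqrt(3392908739)/2971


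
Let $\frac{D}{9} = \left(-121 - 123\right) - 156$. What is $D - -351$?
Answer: $-3249$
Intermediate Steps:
$D = -3600$ ($D = 9 \left(\left(-121 - 123\right) - 156\right) = 9 \left(-244 - 156\right) = 9 \left(-400\right) = -3600$)
$D - -351 = -3600 - -351 = -3600 + 351 = -3249$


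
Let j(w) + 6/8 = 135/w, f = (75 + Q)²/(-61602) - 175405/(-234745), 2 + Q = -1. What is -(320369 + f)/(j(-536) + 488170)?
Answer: -82772501912913648/126126078685812289 ≈ -0.65627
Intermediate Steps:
Q = -3 (Q = -2 - 1 = -3)
f = 319612691/482025383 (f = (75 - 3)²/(-61602) - 175405/(-234745) = 72²*(-1/61602) - 175405*(-1/234745) = 5184*(-1/61602) + 35081/46949 = -864/10267 + 35081/46949 = 319612691/482025383 ≈ 0.66306)
j(w) = -¾ + 135/w
-(320369 + f)/(j(-536) + 488170) = -(320369 + 319612691/482025383)/((-¾ + 135/(-536)) + 488170) = -154426309539018/(482025383*((-¾ + 135*(-1/536)) + 488170)) = -154426309539018/(482025383*((-¾ - 135/536) + 488170)) = -154426309539018/(482025383*(-537/536 + 488170)) = -154426309539018/(482025383*261658583/536) = -154426309539018*536/(482025383*261658583) = -1*82772501912913648/126126078685812289 = -82772501912913648/126126078685812289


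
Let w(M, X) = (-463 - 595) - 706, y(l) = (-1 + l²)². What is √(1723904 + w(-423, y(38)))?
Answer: 2*√430535 ≈ 1312.3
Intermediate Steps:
w(M, X) = -1764 (w(M, X) = -1058 - 706 = -1764)
√(1723904 + w(-423, y(38))) = √(1723904 - 1764) = √1722140 = 2*√430535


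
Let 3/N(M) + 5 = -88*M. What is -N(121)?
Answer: 1/3551 ≈ 0.00028161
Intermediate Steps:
N(M) = 3/(-5 - 88*M)
-N(121) = -(-3)/(5 + 88*121) = -(-3)/(5 + 10648) = -(-3)/10653 = -1*(-1/3551) = 1/3551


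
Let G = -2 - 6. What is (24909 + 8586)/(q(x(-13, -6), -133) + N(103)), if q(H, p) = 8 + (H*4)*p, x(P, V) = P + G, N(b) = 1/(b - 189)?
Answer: 960190/320493 ≈ 2.9960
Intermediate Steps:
G = -8
N(b) = 1/(-189 + b)
x(P, V) = -8 + P (x(P, V) = P - 8 = -8 + P)
q(H, p) = 8 + 4*H*p (q(H, p) = 8 + (4*H)*p = 8 + 4*H*p)
(24909 + 8586)/(q(x(-13, -6), -133) + N(103)) = (24909 + 8586)/((8 + 4*(-8 - 13)*(-133)) + 1/(-189 + 103)) = 33495/((8 + 4*(-21)*(-133)) + 1/(-86)) = 33495/((8 + 11172) - 1/86) = 33495/(11180 - 1/86) = 33495/(961479/86) = 33495*(86/961479) = 960190/320493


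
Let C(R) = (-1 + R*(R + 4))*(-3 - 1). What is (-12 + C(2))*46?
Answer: -2576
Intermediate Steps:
C(R) = 4 - 4*R*(4 + R) (C(R) = (-1 + R*(4 + R))*(-4) = 4 - 4*R*(4 + R))
(-12 + C(2))*46 = (-12 + (4 - 16*2 - 4*2²))*46 = (-12 + (4 - 32 - 4*4))*46 = (-12 + (4 - 32 - 16))*46 = (-12 - 44)*46 = -56*46 = -2576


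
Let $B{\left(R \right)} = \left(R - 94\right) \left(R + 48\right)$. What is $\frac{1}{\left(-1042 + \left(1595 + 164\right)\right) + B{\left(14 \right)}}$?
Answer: $- \frac{1}{4243} \approx -0.00023568$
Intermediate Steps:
$B{\left(R \right)} = \left(-94 + R\right) \left(48 + R\right)$
$\frac{1}{\left(-1042 + \left(1595 + 164\right)\right) + B{\left(14 \right)}} = \frac{1}{\left(-1042 + \left(1595 + 164\right)\right) - \left(5156 - 196\right)} = \frac{1}{\left(-1042 + 1759\right) - 4960} = \frac{1}{717 - 4960} = \frac{1}{-4243} = - \frac{1}{4243}$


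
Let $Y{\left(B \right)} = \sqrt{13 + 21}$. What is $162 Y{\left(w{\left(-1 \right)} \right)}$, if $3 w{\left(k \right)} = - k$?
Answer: $162 \sqrt{34} \approx 944.61$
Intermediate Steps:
$w{\left(k \right)} = - \frac{k}{3}$ ($w{\left(k \right)} = \frac{\left(-1\right) k}{3} = - \frac{k}{3}$)
$Y{\left(B \right)} = \sqrt{34}$
$162 Y{\left(w{\left(-1 \right)} \right)} = 162 \sqrt{34}$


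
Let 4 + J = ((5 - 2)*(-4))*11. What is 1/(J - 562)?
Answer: -1/698 ≈ -0.0014327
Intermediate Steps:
J = -136 (J = -4 + ((5 - 2)*(-4))*11 = -4 + (3*(-4))*11 = -4 - 12*11 = -4 - 132 = -136)
1/(J - 562) = 1/(-136 - 562) = 1/(-698) = -1/698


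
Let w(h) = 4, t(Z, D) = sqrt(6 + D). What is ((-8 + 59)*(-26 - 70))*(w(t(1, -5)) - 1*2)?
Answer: -9792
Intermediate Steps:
((-8 + 59)*(-26 - 70))*(w(t(1, -5)) - 1*2) = ((-8 + 59)*(-26 - 70))*(4 - 1*2) = (51*(-96))*(4 - 2) = -4896*2 = -9792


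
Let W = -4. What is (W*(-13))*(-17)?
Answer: -884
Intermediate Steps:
(W*(-13))*(-17) = -4*(-13)*(-17) = 52*(-17) = -884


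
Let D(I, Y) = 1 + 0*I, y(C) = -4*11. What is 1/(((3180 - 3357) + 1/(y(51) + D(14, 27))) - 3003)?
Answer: -43/136741 ≈ -0.00031446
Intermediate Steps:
y(C) = -44
D(I, Y) = 1 (D(I, Y) = 1 + 0 = 1)
1/(((3180 - 3357) + 1/(y(51) + D(14, 27))) - 3003) = 1/(((3180 - 3357) + 1/(-44 + 1)) - 3003) = 1/((-177 + 1/(-43)) - 3003) = 1/((-177 - 1/43) - 3003) = 1/(-7612/43 - 3003) = 1/(-136741/43) = -43/136741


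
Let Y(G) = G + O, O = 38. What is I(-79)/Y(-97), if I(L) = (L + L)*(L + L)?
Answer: -24964/59 ≈ -423.12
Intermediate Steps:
Y(G) = 38 + G (Y(G) = G + 38 = 38 + G)
I(L) = 4*L² (I(L) = (2*L)*(2*L) = 4*L²)
I(-79)/Y(-97) = (4*(-79)²)/(38 - 97) = (4*6241)/(-59) = 24964*(-1/59) = -24964/59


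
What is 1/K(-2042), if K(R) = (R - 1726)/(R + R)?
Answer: 1021/942 ≈ 1.0839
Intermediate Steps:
K(R) = (-1726 + R)/(2*R) (K(R) = (-1726 + R)/((2*R)) = (-1726 + R)*(1/(2*R)) = (-1726 + R)/(2*R))
1/K(-2042) = 1/((½)*(-1726 - 2042)/(-2042)) = 1/((½)*(-1/2042)*(-3768)) = 1/(942/1021) = 1021/942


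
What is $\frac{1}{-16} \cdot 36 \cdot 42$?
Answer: $- \frac{189}{2} \approx -94.5$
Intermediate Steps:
$\frac{1}{-16} \cdot 36 \cdot 42 = \left(- \frac{1}{16}\right) 36 \cdot 42 = \left(- \frac{9}{4}\right) 42 = - \frac{189}{2}$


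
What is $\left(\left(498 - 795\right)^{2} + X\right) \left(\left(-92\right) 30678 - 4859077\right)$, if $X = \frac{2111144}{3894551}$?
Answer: $- \frac{2638859941749160259}{3894551} \approx -6.7758 \cdot 10^{11}$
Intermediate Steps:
$X = \frac{2111144}{3894551}$ ($X = 2111144 \cdot \frac{1}{3894551} = \frac{2111144}{3894551} \approx 0.54208$)
$\left(\left(498 - 795\right)^{2} + X\right) \left(\left(-92\right) 30678 - 4859077\right) = \left(\left(498 - 795\right)^{2} + \frac{2111144}{3894551}\right) \left(\left(-92\right) 30678 - 4859077\right) = \left(\left(-297\right)^{2} + \frac{2111144}{3894551}\right) \left(-2822376 - 4859077\right) = \left(88209 + \frac{2111144}{3894551}\right) \left(-7681453\right) = \frac{343536560303}{3894551} \left(-7681453\right) = - \frac{2638859941749160259}{3894551}$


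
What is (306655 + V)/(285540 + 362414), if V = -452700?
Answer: -146045/647954 ≈ -0.22539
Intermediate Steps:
(306655 + V)/(285540 + 362414) = (306655 - 452700)/(285540 + 362414) = -146045/647954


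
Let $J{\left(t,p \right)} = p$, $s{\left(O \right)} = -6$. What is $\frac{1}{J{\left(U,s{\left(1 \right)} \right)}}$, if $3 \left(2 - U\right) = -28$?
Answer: $- \frac{1}{6} \approx -0.16667$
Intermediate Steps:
$U = \frac{34}{3}$ ($U = 2 - - \frac{28}{3} = 2 + \frac{28}{3} = \frac{34}{3} \approx 11.333$)
$\frac{1}{J{\left(U,s{\left(1 \right)} \right)}} = \frac{1}{-6} = - \frac{1}{6}$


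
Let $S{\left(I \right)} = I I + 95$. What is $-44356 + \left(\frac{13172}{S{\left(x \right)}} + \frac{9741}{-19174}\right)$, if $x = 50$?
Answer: $- \frac{2206773362647}{49756530} \approx -44351.0$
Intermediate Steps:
$S{\left(I \right)} = 95 + I^{2}$ ($S{\left(I \right)} = I^{2} + 95 = 95 + I^{2}$)
$-44356 + \left(\frac{13172}{S{\left(x \right)}} + \frac{9741}{-19174}\right) = -44356 + \left(\frac{13172}{95 + 50^{2}} + \frac{9741}{-19174}\right) = -44356 + \left(\frac{13172}{95 + 2500} + 9741 \left(- \frac{1}{19174}\right)\right) = -44356 - \left(\frac{9741}{19174} - \frac{13172}{2595}\right) = -44356 + \left(13172 \cdot \frac{1}{2595} - \frac{9741}{19174}\right) = -44356 + \left(\frac{13172}{2595} - \frac{9741}{19174}\right) = -44356 + \frac{227282033}{49756530} = - \frac{2206773362647}{49756530}$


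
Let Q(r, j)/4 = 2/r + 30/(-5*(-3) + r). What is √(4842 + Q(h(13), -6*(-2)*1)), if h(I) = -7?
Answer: √237937/7 ≈ 69.684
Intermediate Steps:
Q(r, j) = 8/r + 120/(15 + r) (Q(r, j) = 4*(2/r + 30/(-5*(-3) + r)) = 4*(2/r + 30/(15 + r)) = 8/r + 120/(15 + r))
√(4842 + Q(h(13), -6*(-2)*1)) = √(4842 + 8*(15 + 16*(-7))/(-7*(15 - 7))) = √(4842 + 8*(-⅐)*(15 - 112)/8) = √(4842 + 8*(-⅐)*(⅛)*(-97)) = √(4842 + 97/7) = √(33991/7) = √237937/7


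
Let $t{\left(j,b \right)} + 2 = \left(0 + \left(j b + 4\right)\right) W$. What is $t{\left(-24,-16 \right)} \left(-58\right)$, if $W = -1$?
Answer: $22620$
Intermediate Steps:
$t{\left(j,b \right)} = -6 - b j$ ($t{\left(j,b \right)} = -2 + \left(0 + \left(j b + 4\right)\right) \left(-1\right) = -2 + \left(0 + \left(b j + 4\right)\right) \left(-1\right) = -2 + \left(0 + \left(4 + b j\right)\right) \left(-1\right) = -2 + \left(4 + b j\right) \left(-1\right) = -2 - \left(4 + b j\right) = -6 - b j$)
$t{\left(-24,-16 \right)} \left(-58\right) = \left(-6 - \left(-16\right) \left(-24\right)\right) \left(-58\right) = \left(-6 - 384\right) \left(-58\right) = \left(-390\right) \left(-58\right) = 22620$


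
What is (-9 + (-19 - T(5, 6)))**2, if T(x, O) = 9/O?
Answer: 3481/4 ≈ 870.25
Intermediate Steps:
(-9 + (-19 - T(5, 6)))**2 = (-9 + (-19 - 9/6))**2 = (-9 + (-19 - 1*3/2))**2 = (-9 + (-19 - 3/2))**2 = (-9 - 41/2)**2 = (-59/2)**2 = 3481/4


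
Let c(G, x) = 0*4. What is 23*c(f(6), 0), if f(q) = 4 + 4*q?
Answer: 0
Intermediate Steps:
c(G, x) = 0
23*c(f(6), 0) = 23*0 = 0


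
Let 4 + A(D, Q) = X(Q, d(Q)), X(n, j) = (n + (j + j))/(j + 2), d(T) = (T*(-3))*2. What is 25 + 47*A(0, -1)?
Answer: -787/8 ≈ -98.375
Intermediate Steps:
d(T) = -6*T (d(T) = -3*T*2 = -6*T)
X(n, j) = (n + 2*j)/(2 + j)
A(D, Q) = -4 - 11*Q/(2 - 6*Q) (A(D, Q) = -4 + (Q + 2*(-6*Q))/(2 - 6*Q) = -4 + (Q - 12*Q)/(2 - 6*Q) = -4 + (-11*Q)/(2 - 6*Q) = -4 - 11*Q/(2 - 6*Q))
25 + 47*A(0, -1) = 25 + 47*((8 - 13*(-1))/(2*(-1 + 3*(-1)))) = 25 + 47*((8 + 13)/(2*(-1 - 3))) = 25 + 47*((½)*21/(-4)) = 25 + 47*((½)*(-¼)*21) = 25 + 47*(-21/8) = 25 - 987/8 = -787/8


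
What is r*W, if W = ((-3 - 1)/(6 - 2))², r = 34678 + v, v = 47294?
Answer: 81972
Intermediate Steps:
r = 81972 (r = 34678 + 47294 = 81972)
W = 1 (W = (-4/4)² = (-4*¼)² = (-1)² = 1)
r*W = 81972*1 = 81972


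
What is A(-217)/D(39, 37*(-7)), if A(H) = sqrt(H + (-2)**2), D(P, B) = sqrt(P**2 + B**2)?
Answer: I*sqrt(14612226)/68602 ≈ 0.055721*I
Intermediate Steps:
D(P, B) = sqrt(B**2 + P**2)
A(H) = sqrt(4 + H) (A(H) = sqrt(H + 4) = sqrt(4 + H))
A(-217)/D(39, 37*(-7)) = sqrt(4 - 217)/(sqrt((37*(-7))**2 + 39**2)) = sqrt(-213)/(sqrt((-259)**2 + 1521)) = (I*sqrt(213))/(sqrt(67081 + 1521)) = (I*sqrt(213))/(sqrt(68602)) = (I*sqrt(213))*(sqrt(68602)/68602) = I*sqrt(14612226)/68602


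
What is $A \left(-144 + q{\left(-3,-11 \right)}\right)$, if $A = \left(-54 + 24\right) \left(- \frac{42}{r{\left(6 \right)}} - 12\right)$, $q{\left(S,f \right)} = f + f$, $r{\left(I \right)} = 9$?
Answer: $-83000$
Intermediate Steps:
$q{\left(S,f \right)} = 2 f$
$A = 500$ ($A = \left(-54 + 24\right) \left(- \frac{42}{9} - 12\right) = - 30 \left(\left(-42\right) \frac{1}{9} - 12\right) = - 30 \left(- \frac{14}{3} - 12\right) = \left(-30\right) \left(- \frac{50}{3}\right) = 500$)
$A \left(-144 + q{\left(-3,-11 \right)}\right) = 500 \left(-144 + 2 \left(-11\right)\right) = 500 \left(-144 - 22\right) = 500 \left(-166\right) = -83000$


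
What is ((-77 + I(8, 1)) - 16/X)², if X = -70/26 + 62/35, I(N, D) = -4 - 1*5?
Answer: 826792516/175561 ≈ 4709.4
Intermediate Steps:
I(N, D) = -9 (I(N, D) = -4 - 5 = -9)
X = -419/455 (X = -70*1/26 + 62*(1/35) = -35/13 + 62/35 = -419/455 ≈ -0.92088)
((-77 + I(8, 1)) - 16/X)² = ((-77 - 9) - 16/(-419/455))² = (-86 - 16*(-455/419))² = (-86 + 7280/419)² = (-28754/419)² = 826792516/175561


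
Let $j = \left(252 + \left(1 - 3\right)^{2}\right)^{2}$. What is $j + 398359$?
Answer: $463895$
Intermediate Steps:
$j = 65536$ ($j = \left(252 + \left(-2\right)^{2}\right)^{2} = \left(252 + 4\right)^{2} = 256^{2} = 65536$)
$j + 398359 = 65536 + 398359 = 463895$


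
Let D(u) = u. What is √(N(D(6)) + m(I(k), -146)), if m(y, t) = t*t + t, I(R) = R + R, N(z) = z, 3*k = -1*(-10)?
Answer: 2*√5294 ≈ 145.52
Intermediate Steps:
k = 10/3 (k = (-1*(-10))/3 = (⅓)*10 = 10/3 ≈ 3.3333)
I(R) = 2*R
m(y, t) = t + t² (m(y, t) = t² + t = t + t²)
√(N(D(6)) + m(I(k), -146)) = √(6 - 146*(1 - 146)) = √(6 - 146*(-145)) = √(6 + 21170) = √21176 = 2*√5294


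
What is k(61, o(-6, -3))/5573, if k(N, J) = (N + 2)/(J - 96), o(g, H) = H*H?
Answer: -21/161617 ≈ -0.00012994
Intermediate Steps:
o(g, H) = H²
k(N, J) = (2 + N)/(-96 + J)
k(61, o(-6, -3))/5573 = ((2 + 61)/(-96 + (-3)²))/5573 = (63/(-96 + 9))*(1/5573) = (63/(-87))*(1/5573) = -1/87*63*(1/5573) = -21/29*1/5573 = -21/161617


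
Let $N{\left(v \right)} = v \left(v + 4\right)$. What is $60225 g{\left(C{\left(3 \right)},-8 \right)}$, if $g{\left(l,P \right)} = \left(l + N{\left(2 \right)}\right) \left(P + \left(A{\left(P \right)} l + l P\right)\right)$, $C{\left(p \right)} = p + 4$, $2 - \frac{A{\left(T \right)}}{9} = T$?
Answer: $647659650$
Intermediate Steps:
$A{\left(T \right)} = 18 - 9 T$
$N{\left(v \right)} = v \left(4 + v\right)$
$C{\left(p \right)} = 4 + p$
$g{\left(l,P \right)} = \left(12 + l\right) \left(P + P l + l \left(18 - 9 P\right)\right)$ ($g{\left(l,P \right)} = \left(l + 2 \left(4 + 2\right)\right) \left(P + \left(\left(18 - 9 P\right) l + l P\right)\right) = \left(l + 2 \cdot 6\right) \left(P + \left(l \left(18 - 9 P\right) + P l\right)\right) = \left(l + 12\right) \left(P + \left(P l + l \left(18 - 9 P\right)\right)\right) = \left(12 + l\right) \left(P + P l + l \left(18 - 9 P\right)\right)$)
$60225 g{\left(C{\left(3 \right)},-8 \right)} = 60225 \left(12 \left(-8\right) + 18 \left(4 + 3\right)^{2} + 216 \left(4 + 3\right) - - 760 \left(4 + 3\right) - - 64 \left(4 + 3\right)^{2}\right) = 60225 \left(-96 + 18 \cdot 7^{2} + 216 \cdot 7 - \left(-760\right) 7 - - 64 \cdot 7^{2}\right) = 60225 \left(-96 + 18 \cdot 49 + 1512 + 5320 - \left(-64\right) 49\right) = 60225 \left(-96 + 882 + 1512 + 5320 + 3136\right) = 60225 \cdot 10754 = 647659650$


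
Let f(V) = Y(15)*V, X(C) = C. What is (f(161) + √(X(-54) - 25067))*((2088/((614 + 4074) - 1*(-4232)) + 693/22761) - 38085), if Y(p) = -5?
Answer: 17290219878211/563967 - 107392670051*I*√25121/2819835 ≈ 3.0658e+7 - 6.0363e+6*I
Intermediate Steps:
f(V) = -5*V
(f(161) + √(X(-54) - 25067))*((2088/((614 + 4074) - 1*(-4232)) + 693/22761) - 38085) = (-5*161 + √(-54 - 25067))*((2088/((614 + 4074) - 1*(-4232)) + 693/22761) - 38085) = (-805 + √(-25121))*((2088/(4688 + 4232) + 693*(1/22761)) - 38085) = (-805 + I*√25121)*((2088/8920 + 77/2529) - 38085) = (-805 + I*√25121)*((2088*(1/8920) + 77/2529) - 38085) = (-805 + I*√25121)*((261/1115 + 77/2529) - 38085) = (-805 + I*√25121)*(745924/2819835 - 38085) = (-805 + I*√25121)*(-107392670051/2819835) = 17290219878211/563967 - 107392670051*I*√25121/2819835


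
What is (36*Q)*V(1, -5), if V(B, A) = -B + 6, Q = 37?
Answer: 6660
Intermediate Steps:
V(B, A) = 6 - B
(36*Q)*V(1, -5) = (36*37)*(6 - 1*1) = 1332*(6 - 1) = 1332*5 = 6660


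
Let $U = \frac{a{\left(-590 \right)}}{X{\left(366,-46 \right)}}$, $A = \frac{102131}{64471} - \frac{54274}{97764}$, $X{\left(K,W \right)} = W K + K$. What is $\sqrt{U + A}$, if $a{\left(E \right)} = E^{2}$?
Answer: $\frac{i \sqrt{6687495613096861233781110}}{576719270226} \approx 4.484 i$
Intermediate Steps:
$X{\left(K,W \right)} = K + K W$ ($X{\left(K,W \right)} = K W + K = K + K W$)
$A = \frac{3242818015}{3151471422}$ ($A = 102131 \cdot \frac{1}{64471} - \frac{27137}{48882} = \frac{102131}{64471} - \frac{27137}{48882} = \frac{3242818015}{3151471422} \approx 1.029$)
$U = - \frac{34810}{1647}$ ($U = \frac{\left(-590\right)^{2}}{366 \left(1 - 46\right)} = \frac{348100}{366 \left(-45\right)} = \frac{348100}{-16470} = 348100 \left(- \frac{1}{16470}\right) = - \frac{34810}{1647} \approx -21.135$)
$\sqrt{U + A} = \sqrt{- \frac{34810}{1647} + \frac{3242818015}{3151471422}} = \sqrt{- \frac{34787266309705}{1730157810678}} = \frac{i \sqrt{6687495613096861233781110}}{576719270226}$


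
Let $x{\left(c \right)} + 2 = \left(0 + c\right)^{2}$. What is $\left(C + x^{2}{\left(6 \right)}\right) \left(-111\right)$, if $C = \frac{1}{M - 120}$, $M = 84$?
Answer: $- \frac{1539755}{12} \approx -1.2831 \cdot 10^{5}$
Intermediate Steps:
$x{\left(c \right)} = -2 + c^{2}$ ($x{\left(c \right)} = -2 + \left(0 + c\right)^{2} = -2 + c^{2}$)
$C = - \frac{1}{36}$ ($C = \frac{1}{84 - 120} = \frac{1}{-36} = - \frac{1}{36} \approx -0.027778$)
$\left(C + x^{2}{\left(6 \right)}\right) \left(-111\right) = \left(- \frac{1}{36} + \left(-2 + 6^{2}\right)^{2}\right) \left(-111\right) = \left(- \frac{1}{36} + \left(-2 + 36\right)^{2}\right) \left(-111\right) = \left(- \frac{1}{36} + 34^{2}\right) \left(-111\right) = \left(- \frac{1}{36} + 1156\right) \left(-111\right) = \frac{41615}{36} \left(-111\right) = - \frac{1539755}{12}$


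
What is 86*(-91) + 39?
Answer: -7787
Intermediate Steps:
86*(-91) + 39 = -7826 + 39 = -7787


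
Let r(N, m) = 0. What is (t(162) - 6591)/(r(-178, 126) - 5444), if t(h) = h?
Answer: 6429/5444 ≈ 1.1809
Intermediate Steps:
(t(162) - 6591)/(r(-178, 126) - 5444) = (162 - 6591)/(0 - 5444) = -6429/(-5444) = -6429*(-1/5444) = 6429/5444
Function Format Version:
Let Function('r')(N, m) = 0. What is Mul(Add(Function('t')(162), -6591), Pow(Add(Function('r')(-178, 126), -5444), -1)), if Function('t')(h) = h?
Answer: Rational(6429, 5444) ≈ 1.1809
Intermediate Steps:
Mul(Add(Function('t')(162), -6591), Pow(Add(Function('r')(-178, 126), -5444), -1)) = Mul(Add(162, -6591), Pow(Add(0, -5444), -1)) = Mul(-6429, Pow(-5444, -1)) = Mul(-6429, Rational(-1, 5444)) = Rational(6429, 5444)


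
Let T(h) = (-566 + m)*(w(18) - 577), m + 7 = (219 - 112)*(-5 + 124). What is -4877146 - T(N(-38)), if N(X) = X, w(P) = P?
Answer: 1920294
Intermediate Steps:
m = 12726 (m = -7 + (219 - 112)*(-5 + 124) = -7 + 107*119 = -7 + 12733 = 12726)
T(h) = -6797440 (T(h) = (-566 + 12726)*(18 - 577) = 12160*(-559) = -6797440)
-4877146 - T(N(-38)) = -4877146 - 1*(-6797440) = -4877146 + 6797440 = 1920294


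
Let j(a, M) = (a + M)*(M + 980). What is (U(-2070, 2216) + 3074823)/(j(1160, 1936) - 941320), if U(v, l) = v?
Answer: 3072753/8086616 ≈ 0.37998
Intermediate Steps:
j(a, M) = (980 + M)*(M + a) (j(a, M) = (M + a)*(980 + M) = (980 + M)*(M + a))
(U(-2070, 2216) + 3074823)/(j(1160, 1936) - 941320) = (-2070 + 3074823)/((1936**2 + 980*1936 + 980*1160 + 1936*1160) - 941320) = 3072753/((3748096 + 1897280 + 1136800 + 2245760) - 941320) = 3072753/(9027936 - 941320) = 3072753/8086616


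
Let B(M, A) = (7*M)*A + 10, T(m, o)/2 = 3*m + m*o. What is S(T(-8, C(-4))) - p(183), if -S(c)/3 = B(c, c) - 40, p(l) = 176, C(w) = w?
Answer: -5462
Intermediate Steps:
T(m, o) = 6*m + 2*m*o (T(m, o) = 2*(3*m + m*o) = 6*m + 2*m*o)
B(M, A) = 10 + 7*A*M (B(M, A) = 7*A*M + 10 = 10 + 7*A*M)
S(c) = 90 - 21*c**2 (S(c) = -3*((10 + 7*c*c) - 40) = -3*((10 + 7*c**2) - 40) = -3*(-30 + 7*c**2) = 90 - 21*c**2)
S(T(-8, C(-4))) - p(183) = (90 - 21*256*(3 - 4)**2) - 1*176 = (90 - 21*(2*(-8)*(-1))**2) - 176 = (90 - 21*16**2) - 176 = (90 - 21*256) - 176 = (90 - 5376) - 176 = -5286 - 176 = -5462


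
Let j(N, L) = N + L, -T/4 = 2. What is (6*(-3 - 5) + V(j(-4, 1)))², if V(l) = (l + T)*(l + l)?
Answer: 324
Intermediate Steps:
T = -8 (T = -4*2 = -8)
j(N, L) = L + N
V(l) = 2*l*(-8 + l) (V(l) = (l - 8)*(l + l) = (-8 + l)*(2*l) = 2*l*(-8 + l))
(6*(-3 - 5) + V(j(-4, 1)))² = (6*(-3 - 5) + 2*(1 - 4)*(-8 + (1 - 4)))² = (6*(-8) + 2*(-3)*(-8 - 3))² = (-48 + 2*(-3)*(-11))² = (-48 + 66)² = 18² = 324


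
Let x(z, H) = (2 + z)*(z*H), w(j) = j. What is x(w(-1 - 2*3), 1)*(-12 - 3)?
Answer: -525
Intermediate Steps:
x(z, H) = H*z*(2 + z) (x(z, H) = (2 + z)*(H*z) = H*z*(2 + z))
x(w(-1 - 2*3), 1)*(-12 - 3) = (1*(-1 - 2*3)*(2 + (-1 - 2*3)))*(-12 - 3) = (1*(-1 - 6)*(2 + (-1 - 6)))*(-15) = (1*(-7)*(2 - 7))*(-15) = (1*(-7)*(-5))*(-15) = 35*(-15) = -525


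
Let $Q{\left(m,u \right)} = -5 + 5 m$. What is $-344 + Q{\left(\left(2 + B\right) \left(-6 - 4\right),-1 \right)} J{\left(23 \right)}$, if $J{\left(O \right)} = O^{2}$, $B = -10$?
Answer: $208611$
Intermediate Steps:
$-344 + Q{\left(\left(2 + B\right) \left(-6 - 4\right),-1 \right)} J{\left(23 \right)} = -344 + \left(-5 + 5 \left(2 - 10\right) \left(-6 - 4\right)\right) 23^{2} = -344 + \left(-5 + 5 \left(\left(-8\right) \left(-10\right)\right)\right) 529 = -344 + \left(-5 + 5 \cdot 80\right) 529 = -344 + \left(-5 + 400\right) 529 = -344 + 395 \cdot 529 = -344 + 208955 = 208611$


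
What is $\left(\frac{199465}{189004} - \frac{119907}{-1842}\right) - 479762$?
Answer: $- \frac{27833981287543}{58024228} \approx -4.797 \cdot 10^{5}$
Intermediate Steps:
$\left(\frac{199465}{189004} - \frac{119907}{-1842}\right) - 479762 = \left(199465 \cdot \frac{1}{189004} - - \frac{39969}{614}\right) - 479762 = \left(\frac{199465}{189004} + \frac{39969}{614}\right) - 479762 = \frac{3838386193}{58024228} - 479762 = - \frac{27833981287543}{58024228}$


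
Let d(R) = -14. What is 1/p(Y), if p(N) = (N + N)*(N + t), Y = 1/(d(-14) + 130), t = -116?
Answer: -6728/13455 ≈ -0.50004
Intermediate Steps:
Y = 1/116 (Y = 1/(-14 + 130) = 1/116 ≈ 0.0086207)
p(N) = 2*N*(-116 + N) (p(N) = (N + N)*(N - 116) = (2*N)*(-116 + N) = 2*N*(-116 + N))
1/p(Y) = 1/(2*(1/116)*(-116 + 1/116)) = 1/(2*(1/116)*(-13455/116)) = 1/(-13455/6728) = -6728/13455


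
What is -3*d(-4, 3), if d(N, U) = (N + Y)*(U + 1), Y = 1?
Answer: 36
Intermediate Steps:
d(N, U) = (1 + N)*(1 + U) (d(N, U) = (N + 1)*(U + 1) = (1 + N)*(1 + U))
-3*d(-4, 3) = -3*(1 - 4 + 3 - 4*3) = -3*(1 - 4 + 3 - 12) = -3*(-12) = 36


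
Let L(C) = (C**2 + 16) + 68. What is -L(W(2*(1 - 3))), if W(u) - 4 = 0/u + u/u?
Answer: -109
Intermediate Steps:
W(u) = 5 (W(u) = 4 + (0/u + u/u) = 4 + (0 + 1) = 4 + 1 = 5)
L(C) = 84 + C**2 (L(C) = (16 + C**2) + 68 = 84 + C**2)
-L(W(2*(1 - 3))) = -(84 + 5**2) = -(84 + 25) = -1*109 = -109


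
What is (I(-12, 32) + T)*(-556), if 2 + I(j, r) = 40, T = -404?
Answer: 203496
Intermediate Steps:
I(j, r) = 38 (I(j, r) = -2 + 40 = 38)
(I(-12, 32) + T)*(-556) = (38 - 404)*(-556) = -366*(-556) = 203496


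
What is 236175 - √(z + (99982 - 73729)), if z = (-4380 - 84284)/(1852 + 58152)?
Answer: 236175 - √5907380104087/15001 ≈ 2.3601e+5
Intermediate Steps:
z = -22166/15001 (z = -88664/60004 = -88664*1/60004 = -22166/15001 ≈ -1.4776)
236175 - √(z + (99982 - 73729)) = 236175 - √(-22166/15001 + (99982 - 73729)) = 236175 - √(-22166/15001 + 26253) = 236175 - √(393799087/15001) = 236175 - √5907380104087/15001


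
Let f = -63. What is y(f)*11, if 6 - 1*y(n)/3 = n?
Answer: 2277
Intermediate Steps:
y(n) = 18 - 3*n
y(f)*11 = (18 - 3*(-63))*11 = (18 + 189)*11 = 207*11 = 2277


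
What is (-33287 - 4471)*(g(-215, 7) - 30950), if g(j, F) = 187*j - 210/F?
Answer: 2687803230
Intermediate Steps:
g(j, F) = -210/F + 187*j
(-33287 - 4471)*(g(-215, 7) - 30950) = (-33287 - 4471)*((-210/7 + 187*(-215)) - 30950) = -37758*((-210*⅐ - 40205) - 30950) = -37758*((-30 - 40205) - 30950) = -37758*(-40235 - 30950) = -37758*(-71185) = 2687803230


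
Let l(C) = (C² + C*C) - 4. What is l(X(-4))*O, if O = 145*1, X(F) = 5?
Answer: 6670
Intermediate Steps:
O = 145
l(C) = -4 + 2*C² (l(C) = (C² + C²) - 4 = 2*C² - 4 = -4 + 2*C²)
l(X(-4))*O = (-4 + 2*5²)*145 = (-4 + 2*25)*145 = (-4 + 50)*145 = 46*145 = 6670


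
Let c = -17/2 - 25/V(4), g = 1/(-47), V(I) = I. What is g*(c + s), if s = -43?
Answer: 231/188 ≈ 1.2287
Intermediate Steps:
g = -1/47 ≈ -0.021277
c = -59/4 (c = -17/2 - 25/4 = -59/4 ≈ -14.750)
g*(c + s) = -(-59/4 - 43)/47 = -1/47*(-231/4) = 231/188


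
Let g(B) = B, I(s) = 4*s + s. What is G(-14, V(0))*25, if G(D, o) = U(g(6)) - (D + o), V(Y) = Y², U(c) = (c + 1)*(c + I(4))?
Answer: 4900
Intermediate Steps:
I(s) = 5*s
U(c) = (1 + c)*(20 + c) (U(c) = (c + 1)*(c + 5*4) = (1 + c)*(c + 20) = (1 + c)*(20 + c))
G(D, o) = 182 - D - o (G(D, o) = (20 + 6² + 21*6) - (D + o) = (20 + 36 + 126) + (-D - o) = 182 + (-D - o) = 182 - D - o)
G(-14, V(0))*25 = (182 - 1*(-14) - 1*0²)*25 = (182 + 14 - 1*0)*25 = (182 + 14 + 0)*25 = 196*25 = 4900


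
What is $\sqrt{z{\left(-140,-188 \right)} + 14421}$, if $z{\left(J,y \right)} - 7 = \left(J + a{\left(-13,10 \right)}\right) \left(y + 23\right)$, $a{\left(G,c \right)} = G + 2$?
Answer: $\sqrt{39343} \approx 198.35$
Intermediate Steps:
$a{\left(G,c \right)} = 2 + G$
$z{\left(J,y \right)} = 7 + \left(-11 + J\right) \left(23 + y\right)$ ($z{\left(J,y \right)} = 7 + \left(J + \left(2 - 13\right)\right) \left(y + 23\right) = 7 + \left(J - 11\right) \left(23 + y\right) = 7 + \left(-11 + J\right) \left(23 + y\right)$)
$\sqrt{z{\left(-140,-188 \right)} + 14421} = \sqrt{\left(-246 - -2068 + 23 \left(-140\right) - -26320\right) + 14421} = \sqrt{\left(-246 + 2068 - 3220 + 26320\right) + 14421} = \sqrt{24922 + 14421} = \sqrt{39343}$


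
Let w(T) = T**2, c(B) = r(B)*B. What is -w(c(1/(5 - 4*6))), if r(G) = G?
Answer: -1/130321 ≈ -7.6734e-6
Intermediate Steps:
c(B) = B**2 (c(B) = B*B = B**2)
-w(c(1/(5 - 4*6))) = -((1/(5 - 4*6))**2)**2 = -((1/(5 - 24))**2)**2 = -((1/(-19))**2)**2 = -((-1/19)**2)**2 = -(1/361)**2 = -1*1/130321 = -1/130321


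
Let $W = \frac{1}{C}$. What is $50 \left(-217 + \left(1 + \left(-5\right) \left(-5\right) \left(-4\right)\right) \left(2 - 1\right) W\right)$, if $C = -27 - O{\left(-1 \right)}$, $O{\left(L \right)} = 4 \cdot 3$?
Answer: $- \frac{139400}{13} \approx -10723.0$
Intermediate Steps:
$O{\left(L \right)} = 12$
$C = -39$ ($C = -27 - 12 = -39$)
$W = - \frac{1}{39}$ ($W = \frac{1}{-39} = - \frac{1}{39} \approx -0.025641$)
$50 \left(-217 + \left(1 + \left(-5\right) \left(-5\right) \left(-4\right)\right) \left(2 - 1\right) W\right) = 50 \left(-217 + \left(1 + \left(-5\right) \left(-5\right) \left(-4\right)\right) \left(2 - 1\right) \left(- \frac{1}{39}\right)\right) = 50 \left(-217 + \left(1 + 25 \left(-4\right)\right) 1 \left(- \frac{1}{39}\right)\right) = 50 \left(-217 + \left(1 - 100\right) 1 \left(- \frac{1}{39}\right)\right) = 50 \left(-217 + \left(-99\right) 1 \left(- \frac{1}{39}\right)\right) = 50 \left(-217 - - \frac{33}{13}\right) = 50 \left(-217 + \frac{33}{13}\right) = 50 \left(- \frac{2788}{13}\right) = - \frac{139400}{13}$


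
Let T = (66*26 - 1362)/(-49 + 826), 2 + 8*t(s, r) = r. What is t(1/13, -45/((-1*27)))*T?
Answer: -59/3108 ≈ -0.018983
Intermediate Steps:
t(s, r) = -1/4 + r/8
T = 118/259 (T = (1716 - 1362)/777 = 354*(1/777) = 118/259 ≈ 0.45560)
t(1/13, -45/((-1*27)))*T = (-1/4 + (-45/((-1*27)))/8)*(118/259) = (-1/4 + (-45/(-27))/8)*(118/259) = (-1/4 + (-45*(-1/27))/8)*(118/259) = (-1/4 + (1/8)*(5/3))*(118/259) = (-1/4 + 5/24)*(118/259) = -1/24*118/259 = -59/3108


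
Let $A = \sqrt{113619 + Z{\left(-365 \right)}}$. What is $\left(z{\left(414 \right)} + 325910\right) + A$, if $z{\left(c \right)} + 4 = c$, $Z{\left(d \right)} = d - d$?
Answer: $326320 + 11 \sqrt{939} \approx 3.2666 \cdot 10^{5}$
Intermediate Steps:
$Z{\left(d \right)} = 0$
$z{\left(c \right)} = -4 + c$
$A = 11 \sqrt{939}$ ($A = \sqrt{113619 + 0} = \sqrt{113619} = 11 \sqrt{939} \approx 337.07$)
$\left(z{\left(414 \right)} + 325910\right) + A = \left(\left(-4 + 414\right) + 325910\right) + 11 \sqrt{939} = \left(410 + 325910\right) + 11 \sqrt{939} = 326320 + 11 \sqrt{939}$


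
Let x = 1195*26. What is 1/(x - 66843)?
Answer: -1/35773 ≈ -2.7954e-5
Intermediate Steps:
x = 31070
1/(x - 66843) = 1/(31070 - 66843) = 1/(-35773) = -1/35773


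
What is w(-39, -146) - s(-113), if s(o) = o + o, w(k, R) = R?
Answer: 80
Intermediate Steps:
s(o) = 2*o
w(-39, -146) - s(-113) = -146 - 2*(-113) = -146 - 1*(-226) = -146 + 226 = 80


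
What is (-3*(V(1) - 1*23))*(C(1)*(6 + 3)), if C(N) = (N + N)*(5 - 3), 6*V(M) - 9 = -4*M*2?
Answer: 2466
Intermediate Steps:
V(M) = 3/2 - 4*M/3 (V(M) = 3/2 + (-4*M*2)/6 = 3/2 + (-8*M)/6 = 3/2 - 4*M/3)
C(N) = 4*N (C(N) = (2*N)*2 = 4*N)
(-3*(V(1) - 1*23))*(C(1)*(6 + 3)) = (-3*((3/2 - 4/3*1) - 1*23))*((4*1)*(6 + 3)) = (-3*((3/2 - 4/3) - 23))*(4*9) = -3*(⅙ - 23)*36 = -3*(-137/6)*36 = (137/2)*36 = 2466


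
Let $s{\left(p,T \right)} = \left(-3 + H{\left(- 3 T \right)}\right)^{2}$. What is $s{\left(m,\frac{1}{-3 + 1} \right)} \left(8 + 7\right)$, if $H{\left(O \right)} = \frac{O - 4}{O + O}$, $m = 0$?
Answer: $\frac{2645}{12} \approx 220.42$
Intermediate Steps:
$H{\left(O \right)} = \frac{-4 + O}{2 O}$
$s{\left(p,T \right)} = \left(-3 - \frac{-4 - 3 T}{6 T}\right)^{2}$ ($s{\left(p,T \right)} = \left(-3 + \frac{-4 - 3 T}{2 \left(- 3 T\right)}\right)^{2} = \left(-3 + \frac{- \frac{1}{3 T} \left(-4 - 3 T\right)}{2}\right)^{2} = \left(-3 - \frac{-4 - 3 T}{6 T}\right)^{2}$)
$s{\left(m,\frac{1}{-3 + 1} \right)} \left(8 + 7\right) = \frac{\left(-4 + \frac{15}{-3 + 1}\right)^{2}}{36 \frac{1}{\left(-3 + 1\right)^{2}}} \left(8 + 7\right) = \frac{\left(-4 + \frac{15}{-2}\right)^{2}}{36 \cdot \frac{1}{4}} \cdot 15 = \frac{\left(-4 + 15 \left(- \frac{1}{2}\right)\right)^{2}}{36 \cdot \frac{1}{4}} \cdot 15 = \frac{1}{36} \cdot 4 \left(-4 - \frac{15}{2}\right)^{2} \cdot 15 = \frac{1}{36} \cdot 4 \left(- \frac{23}{2}\right)^{2} \cdot 15 = \frac{1}{36} \cdot 4 \cdot \frac{529}{4} \cdot 15 = \frac{529}{36} \cdot 15 = \frac{2645}{12}$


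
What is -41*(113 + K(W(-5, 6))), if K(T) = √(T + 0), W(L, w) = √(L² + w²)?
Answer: -4633 - 41*61^(¼) ≈ -4747.6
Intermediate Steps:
K(T) = √T
-41*(113 + K(W(-5, 6))) = -41*(113 + √(√((-5)² + 6²))) = -41*(113 + √(√(25 + 36))) = -41*(113 + √(√61)) = -41*(113 + 61^(¼)) = -4633 - 41*61^(¼)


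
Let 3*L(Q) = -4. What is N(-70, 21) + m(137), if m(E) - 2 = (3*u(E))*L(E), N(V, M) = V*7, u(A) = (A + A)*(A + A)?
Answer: -300792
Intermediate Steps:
u(A) = 4*A² (u(A) = (2*A)*(2*A) = 4*A²)
L(Q) = -4/3 (L(Q) = (⅓)*(-4) = -4/3)
N(V, M) = 7*V
m(E) = 2 - 16*E² (m(E) = 2 + (3*(4*E²))*(-4/3) = 2 + (12*E²)*(-4/3) = 2 - 16*E²)
N(-70, 21) + m(137) = 7*(-70) + (2 - 16*137²) = -490 + (2 - 16*18769) = -490 + (2 - 300304) = -490 - 300302 = -300792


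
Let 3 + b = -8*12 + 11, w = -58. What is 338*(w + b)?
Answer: -49348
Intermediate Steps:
b = -88 (b = -3 + (-8*12 + 11) = -3 + (-96 + 11) = -3 - 85 = -88)
338*(w + b) = 338*(-58 - 88) = 338*(-146) = -49348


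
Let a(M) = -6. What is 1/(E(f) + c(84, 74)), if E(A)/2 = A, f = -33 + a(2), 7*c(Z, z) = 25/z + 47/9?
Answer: -666/51419 ≈ -0.012952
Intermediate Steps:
c(Z, z) = 47/63 + 25/(7*z) (c(Z, z) = (25/z + 47/9)/7 = (47/9 + 25/z)/7 = 47/63 + 25/(7*z))
f = -39 (f = -33 - 6 = -39)
E(A) = 2*A
1/(E(f) + c(84, 74)) = 1/(2*(-39) + (1/63)*(225 + 47*74)/74) = 1/(-78 + (1/63)*(1/74)*(225 + 3478)) = 1/(-78 + (1/63)*(1/74)*3703) = 1/(-78 + 529/666) = 1/(-51419/666) = -666/51419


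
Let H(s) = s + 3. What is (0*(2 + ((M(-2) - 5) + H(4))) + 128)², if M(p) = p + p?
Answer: 16384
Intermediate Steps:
H(s) = 3 + s
M(p) = 2*p
(0*(2 + ((M(-2) - 5) + H(4))) + 128)² = (0*(2 + ((2*(-2) - 5) + (3 + 4))) + 128)² = (0*(2 + ((-4 - 5) + 7)) + 128)² = (0*(2 + (-9 + 7)) + 128)² = (0*(2 - 2) + 128)² = (0*0 + 128)² = (0 + 128)² = 128² = 16384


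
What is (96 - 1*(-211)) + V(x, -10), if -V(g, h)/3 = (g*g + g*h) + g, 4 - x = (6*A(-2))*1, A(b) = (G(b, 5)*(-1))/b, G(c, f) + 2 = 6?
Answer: -101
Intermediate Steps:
G(c, f) = 4 (G(c, f) = -2 + 6 = 4)
A(b) = -4/b (A(b) = (4*(-1))/b = -4/b)
x = -8 (x = 4 - 6*(-4/(-2)) = 4 - 6*(-4*(-1/2)) = 4 - 6*2 = 4 - 12 = -8)
V(g, h) = -3*g - 3*g**2 - 3*g*h (V(g, h) = -3*((g*g + g*h) + g) = -3*((g**2 + g*h) + g) = -3*(g + g**2 + g*h) = -3*g - 3*g**2 - 3*g*h)
(96 - 1*(-211)) + V(x, -10) = (96 - 1*(-211)) - 3*(-8)*(1 - 8 - 10) = (96 + 211) - 3*(-8)*(-17) = 307 - 408 = -101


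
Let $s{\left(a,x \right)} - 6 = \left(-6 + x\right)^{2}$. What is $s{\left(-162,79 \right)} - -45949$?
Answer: $51284$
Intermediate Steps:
$s{\left(a,x \right)} = 6 + \left(-6 + x\right)^{2}$
$s{\left(-162,79 \right)} - -45949 = \left(6 + \left(-6 + 79\right)^{2}\right) - -45949 = \left(6 + 73^{2}\right) + 45949 = \left(6 + 5329\right) + 45949 = 5335 + 45949 = 51284$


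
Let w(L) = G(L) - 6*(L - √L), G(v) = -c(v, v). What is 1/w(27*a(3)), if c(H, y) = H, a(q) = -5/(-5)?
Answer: -7/1287 - 2*√3/3861 ≈ -0.0063362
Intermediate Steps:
a(q) = 1 (a(q) = -5*(-⅕) = 1)
G(v) = -v
w(L) = -7*L + 6*√L (w(L) = -L - 6*(L - √L) = -L - (-6*√L + 6*L) = -L + (-6*L + 6*√L) = -7*L + 6*√L)
1/w(27*a(3)) = 1/(-189 + 6*√(27*1)) = 1/(-7*27 + 6*√27) = 1/(-189 + 6*(3*√3)) = 1/(-189 + 18*√3)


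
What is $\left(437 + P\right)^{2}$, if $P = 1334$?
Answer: $3136441$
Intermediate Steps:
$\left(437 + P\right)^{2} = \left(437 + 1334\right)^{2} = 1771^{2} = 3136441$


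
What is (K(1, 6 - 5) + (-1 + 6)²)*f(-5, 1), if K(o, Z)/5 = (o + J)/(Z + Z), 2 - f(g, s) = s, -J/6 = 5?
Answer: -95/2 ≈ -47.500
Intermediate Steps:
J = -30 (J = -6*5 = -30)
f(g, s) = 2 - s
K(o, Z) = 5*(-30 + o)/(2*Z) (K(o, Z) = 5*((o - 30)/(Z + Z)) = 5*((-30 + o)/((2*Z))) = 5*((-30 + o)*(1/(2*Z))) = 5*((-30 + o)/(2*Z)) = 5*(-30 + o)/(2*Z))
(K(1, 6 - 5) + (-1 + 6)²)*f(-5, 1) = (5*(-30 + 1)/(2*(6 - 5)) + (-1 + 6)²)*(2 - 1*1) = ((5/2)*(-29)/1 + 5²)*(2 - 1) = ((5/2)*1*(-29) + 25)*1 = (-145/2 + 25)*1 = -95/2*1 = -95/2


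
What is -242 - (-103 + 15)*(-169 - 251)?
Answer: -37202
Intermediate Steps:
-242 - (-103 + 15)*(-169 - 251) = -242 - (-88)*(-420) = -242 - 1*36960 = -242 - 36960 = -37202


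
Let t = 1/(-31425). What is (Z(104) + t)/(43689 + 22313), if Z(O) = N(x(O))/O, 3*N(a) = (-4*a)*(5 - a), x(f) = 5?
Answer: -1/2074112850 ≈ -4.8213e-10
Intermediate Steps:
t = -1/31425 ≈ -3.1822e-5
N(a) = -4*a*(5 - a)/3 (N(a) = ((-4*a)*(5 - a))/3 = (-4*a*(5 - a))/3 = -4*a*(5 - a)/3)
Z(O) = 0 (Z(O) = ((4/3)*5*(-5 + 5))/O = ((4/3)*5*0)/O = 0/O = 0)
(Z(104) + t)/(43689 + 22313) = (0 - 1/31425)/(43689 + 22313) = -1/31425/66002 = -1/31425*1/66002 = -1/2074112850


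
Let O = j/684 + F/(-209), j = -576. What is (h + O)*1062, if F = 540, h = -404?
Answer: -90431424/209 ≈ -4.3269e+5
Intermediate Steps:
O = -716/209 (O = -576/684 + 540/(-209) = -576*1/684 + 540*(-1/209) = -16/19 - 540/209 = -716/209 ≈ -3.4258)
(h + O)*1062 = (-404 - 716/209)*1062 = -85152/209*1062 = -90431424/209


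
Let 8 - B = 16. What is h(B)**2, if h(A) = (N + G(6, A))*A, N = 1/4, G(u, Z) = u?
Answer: 2500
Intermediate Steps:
B = -8 (B = 8 - 1*16 = 8 - 16 = -8)
N = 1/4 ≈ 0.25000
h(A) = 25*A/4 (h(A) = (1/4 + 6)*A = 25*A/4)
h(B)**2 = ((25/4)*(-8))**2 = (-50)**2 = 2500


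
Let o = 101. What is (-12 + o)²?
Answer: 7921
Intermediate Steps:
(-12 + o)² = (-12 + 101)² = 89² = 7921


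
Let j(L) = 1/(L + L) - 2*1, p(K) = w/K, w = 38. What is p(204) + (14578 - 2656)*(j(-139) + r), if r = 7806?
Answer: 1319110419883/14178 ≈ 9.3039e+7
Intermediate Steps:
p(K) = 38/K
j(L) = -2 + 1/(2*L) (j(L) = 1/(2*L) - 2 = -2 + 1/(2*L))
p(204) + (14578 - 2656)*(j(-139) + r) = 38/204 + (14578 - 2656)*((-2 + (1/2)/(-139)) + 7806) = 38*(1/204) + 11922*((-2 + (1/2)*(-1/139)) + 7806) = 19/102 + 11922*((-2 - 1/278) + 7806) = 19/102 + 11922*(-557/278 + 7806) = 19/102 + 11922*(2169511/278) = 19/102 + 12932455071/139 = 1319110419883/14178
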